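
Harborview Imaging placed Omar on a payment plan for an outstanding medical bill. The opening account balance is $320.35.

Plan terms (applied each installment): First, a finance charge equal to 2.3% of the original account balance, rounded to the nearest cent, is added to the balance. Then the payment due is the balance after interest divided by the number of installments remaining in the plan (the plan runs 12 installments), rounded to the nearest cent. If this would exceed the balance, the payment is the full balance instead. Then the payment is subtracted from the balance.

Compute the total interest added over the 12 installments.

$88.44

# | Opening | Interest | Payment | End bal
1 | $320.35 | $7.37 | $27.31 | $300.41
2 | $300.41 | $7.37 | $27.98 | $279.80
3 | $279.80 | $7.37 | $28.72 | $258.45
4 | $258.45 | $7.37 | $29.54 | $236.28
5 | $236.28 | $7.37 | $30.46 | $213.19
6 | $213.19 | $7.37 | $31.51 | $189.05
7 | $189.05 | $7.37 | $32.74 | $163.68
8 | $163.68 | $7.37 | $34.21 | $136.84
9 | $136.84 | $7.37 | $36.05 | $108.16
10 | $108.16 | $7.37 | $38.51 | $77.02
11 | $77.02 | $7.37 | $42.20 | $42.19
12 | $42.19 | $7.37 | $49.56 | $0.00
Total interest: $7.37 + $7.37 + $7.37 + $7.37 + $7.37 + $7.37 + $7.37 + $7.37 + $7.37 + $7.37 + $7.37 + $7.37 = $88.44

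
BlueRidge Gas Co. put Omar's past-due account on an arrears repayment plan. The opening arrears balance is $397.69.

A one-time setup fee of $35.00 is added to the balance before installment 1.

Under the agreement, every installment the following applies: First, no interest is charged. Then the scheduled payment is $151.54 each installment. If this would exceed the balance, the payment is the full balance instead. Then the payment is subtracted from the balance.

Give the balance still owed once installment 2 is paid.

$129.61

Installment 1: $432.69 − $151.54 → $281.15
Installment 2: $281.15 − $151.54 → $129.61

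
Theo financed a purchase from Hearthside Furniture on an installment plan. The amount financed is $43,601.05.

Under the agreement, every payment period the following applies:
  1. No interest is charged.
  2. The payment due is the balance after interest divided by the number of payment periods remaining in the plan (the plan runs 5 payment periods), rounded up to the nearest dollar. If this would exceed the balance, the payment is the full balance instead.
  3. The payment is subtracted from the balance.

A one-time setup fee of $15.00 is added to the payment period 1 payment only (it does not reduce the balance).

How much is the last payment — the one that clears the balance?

Payment period 1: opening $43,601.05; payment $8,721.00 (+ $15.00 fee); balance $34,880.05
Payment period 2: opening $34,880.05; payment $8,721.00; balance $26,159.05
Payment period 3: opening $26,159.05; payment $8,720.00; balance $17,439.05
Payment period 4: opening $17,439.05; payment $8,720.00; balance $8,719.05
Payment period 5: opening $8,719.05; payment $8,719.05; balance $0.00

$8,719.05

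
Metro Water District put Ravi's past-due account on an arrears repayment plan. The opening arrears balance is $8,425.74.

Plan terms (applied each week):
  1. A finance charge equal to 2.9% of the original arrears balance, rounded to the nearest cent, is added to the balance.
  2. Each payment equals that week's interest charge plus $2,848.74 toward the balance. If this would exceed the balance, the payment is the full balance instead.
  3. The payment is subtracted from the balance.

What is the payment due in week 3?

$2,972.61

Week 1: $8,425.74 +$244.35 interest = $8,670.09; pay $3,093.09 → $5,577.00
Week 2: $5,577.00 +$244.35 interest = $5,821.35; pay $3,093.09 → $2,728.26
Week 3: $2,728.26 +$244.35 interest = $2,972.61; pay $2,972.61 → $0.00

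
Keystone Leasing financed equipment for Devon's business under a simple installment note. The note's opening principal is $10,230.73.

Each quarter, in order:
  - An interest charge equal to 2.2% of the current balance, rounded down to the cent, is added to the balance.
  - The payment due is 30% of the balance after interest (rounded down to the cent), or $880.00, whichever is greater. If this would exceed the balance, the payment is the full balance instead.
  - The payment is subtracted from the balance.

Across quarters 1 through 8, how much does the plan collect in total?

$10,940.23

# | Opening | Interest | Payment | End bal
1 | $10,230.73 | $225.07 | $3,136.74 | $7,319.06
2 | $7,319.06 | $161.01 | $2,244.02 | $5,236.05
3 | $5,236.05 | $115.19 | $1,605.37 | $3,745.87
4 | $3,745.87 | $82.40 | $1,148.48 | $2,679.79
5 | $2,679.79 | $58.95 | $880.00 | $1,858.74
6 | $1,858.74 | $40.89 | $880.00 | $1,019.63
7 | $1,019.63 | $22.43 | $880.00 | $162.06
8 | $162.06 | $3.56 | $165.62 | $0.00
Total paid: $10,940.23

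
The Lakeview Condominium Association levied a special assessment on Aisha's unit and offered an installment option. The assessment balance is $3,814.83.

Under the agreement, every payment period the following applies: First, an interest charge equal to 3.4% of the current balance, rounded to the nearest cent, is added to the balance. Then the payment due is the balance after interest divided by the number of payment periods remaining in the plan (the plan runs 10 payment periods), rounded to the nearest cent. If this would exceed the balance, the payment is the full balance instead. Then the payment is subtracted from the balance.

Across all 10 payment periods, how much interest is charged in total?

Payment period 1: opening $3,814.83; interest $129.70 → $3,944.53; payment $394.45; balance $3,550.08
Payment period 2: opening $3,550.08; interest $120.70 → $3,670.78; payment $407.86; balance $3,262.92
Payment period 3: opening $3,262.92; interest $110.94 → $3,373.86; payment $421.73; balance $2,952.13
Payment period 4: opening $2,952.13; interest $100.37 → $3,052.50; payment $436.07; balance $2,616.43
Payment period 5: opening $2,616.43; interest $88.96 → $2,705.39; payment $450.90; balance $2,254.49
Payment period 6: opening $2,254.49; interest $76.65 → $2,331.14; payment $466.23; balance $1,864.91
Payment period 7: opening $1,864.91; interest $63.41 → $1,928.32; payment $482.08; balance $1,446.24
Payment period 8: opening $1,446.24; interest $49.17 → $1,495.41; payment $498.47; balance $996.94
Payment period 9: opening $996.94; interest $33.90 → $1,030.84; payment $515.42; balance $515.42
Payment period 10: opening $515.42; interest $17.52 → $532.94; payment $532.94; balance $0.00
Total interest: $129.70 + $120.70 + $110.94 + $100.37 + $88.96 + $76.65 + $63.41 + $49.17 + $33.90 + $17.52 = $791.32

$791.32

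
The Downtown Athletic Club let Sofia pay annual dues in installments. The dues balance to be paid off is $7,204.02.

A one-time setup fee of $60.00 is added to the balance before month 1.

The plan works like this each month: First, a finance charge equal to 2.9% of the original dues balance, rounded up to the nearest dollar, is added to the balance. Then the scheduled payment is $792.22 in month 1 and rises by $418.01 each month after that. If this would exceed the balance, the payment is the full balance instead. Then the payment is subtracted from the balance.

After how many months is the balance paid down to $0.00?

6

# | Opening | Interest | Payment | End bal
1 | $7,264.02 | $209.00 | $792.22 | $6,680.80
2 | $6,680.80 | $209.00 | $1,210.23 | $5,679.57
3 | $5,679.57 | $209.00 | $1,628.24 | $4,260.33
4 | $4,260.33 | $209.00 | $2,046.25 | $2,423.08
5 | $2,423.08 | $209.00 | $2,464.26 | $167.82
6 | $167.82 | $209.00 | $376.82 | $0.00
Balance reaches $0.00 in month 6.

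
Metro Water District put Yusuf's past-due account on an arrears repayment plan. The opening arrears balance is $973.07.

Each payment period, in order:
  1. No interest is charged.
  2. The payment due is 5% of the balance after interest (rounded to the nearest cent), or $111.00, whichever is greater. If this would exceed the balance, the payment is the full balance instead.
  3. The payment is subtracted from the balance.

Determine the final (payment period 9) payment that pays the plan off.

$85.07

Payment period 1: opening $973.07; payment $111.00; balance $862.07
Payment period 2: opening $862.07; payment $111.00; balance $751.07
Payment period 3: opening $751.07; payment $111.00; balance $640.07
Payment period 4: opening $640.07; payment $111.00; balance $529.07
Payment period 5: opening $529.07; payment $111.00; balance $418.07
Payment period 6: opening $418.07; payment $111.00; balance $307.07
Payment period 7: opening $307.07; payment $111.00; balance $196.07
Payment period 8: opening $196.07; payment $111.00; balance $85.07
Payment period 9: opening $85.07; payment $85.07; balance $0.00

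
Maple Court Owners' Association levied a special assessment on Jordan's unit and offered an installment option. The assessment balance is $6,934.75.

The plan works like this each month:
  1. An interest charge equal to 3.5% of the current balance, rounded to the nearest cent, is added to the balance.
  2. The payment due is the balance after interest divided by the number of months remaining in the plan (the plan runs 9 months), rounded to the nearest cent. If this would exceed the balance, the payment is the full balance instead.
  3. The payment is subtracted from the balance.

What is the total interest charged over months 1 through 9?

Month 1: $6,934.75 +$242.72 interest = $7,177.47; pay $797.50 → $6,379.97
Month 2: $6,379.97 +$223.30 interest = $6,603.27; pay $825.41 → $5,777.86
Month 3: $5,777.86 +$202.23 interest = $5,980.09; pay $854.30 → $5,125.79
Month 4: $5,125.79 +$179.40 interest = $5,305.19; pay $884.20 → $4,420.99
Month 5: $4,420.99 +$154.73 interest = $4,575.72; pay $915.14 → $3,660.58
Month 6: $3,660.58 +$128.12 interest = $3,788.70; pay $947.18 → $2,841.52
Month 7: $2,841.52 +$99.45 interest = $2,940.97; pay $980.32 → $1,960.65
Month 8: $1,960.65 +$68.62 interest = $2,029.27; pay $1,014.64 → $1,014.63
Month 9: $1,014.63 +$35.51 interest = $1,050.14; pay $1,050.14 → $0.00
Total interest: $242.72 + $223.30 + $202.23 + $179.40 + $154.73 + $128.12 + $99.45 + $68.62 + $35.51 = $1,334.08

$1,334.08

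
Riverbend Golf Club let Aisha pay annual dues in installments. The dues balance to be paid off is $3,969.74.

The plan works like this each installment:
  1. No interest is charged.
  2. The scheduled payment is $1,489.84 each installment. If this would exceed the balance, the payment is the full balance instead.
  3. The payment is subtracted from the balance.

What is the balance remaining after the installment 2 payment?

$990.06

Installment 1: opening $3,969.74; payment $1,489.84; balance $2,479.90
Installment 2: opening $2,479.90; payment $1,489.84; balance $990.06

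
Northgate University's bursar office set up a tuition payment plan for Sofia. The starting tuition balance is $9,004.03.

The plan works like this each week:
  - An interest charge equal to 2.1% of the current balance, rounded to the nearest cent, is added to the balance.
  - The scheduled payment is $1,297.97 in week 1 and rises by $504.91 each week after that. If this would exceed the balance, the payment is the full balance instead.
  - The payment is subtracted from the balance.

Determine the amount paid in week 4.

$2,812.70

Week 1: $9,004.03 +$189.08 interest = $9,193.11; pay $1,297.97 → $7,895.14
Week 2: $7,895.14 +$165.80 interest = $8,060.94; pay $1,802.88 → $6,258.06
Week 3: $6,258.06 +$131.42 interest = $6,389.48; pay $2,307.79 → $4,081.69
Week 4: $4,081.69 +$85.72 interest = $4,167.41; pay $2,812.70 → $1,354.71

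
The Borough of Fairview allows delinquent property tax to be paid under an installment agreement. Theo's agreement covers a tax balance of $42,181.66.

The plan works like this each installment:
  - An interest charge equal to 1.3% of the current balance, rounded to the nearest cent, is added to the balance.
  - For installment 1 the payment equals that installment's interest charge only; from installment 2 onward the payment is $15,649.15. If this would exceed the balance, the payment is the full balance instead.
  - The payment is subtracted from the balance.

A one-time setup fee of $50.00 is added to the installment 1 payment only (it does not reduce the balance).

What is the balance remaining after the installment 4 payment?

# | Opening | Interest | Payment | Fee | End bal
1 | $42,181.66 | $548.36 | $548.36 | $50.00 | $42,181.66
2 | $42,181.66 | $548.36 | $15,649.15 | — | $27,080.87
3 | $27,080.87 | $352.05 | $15,649.15 | — | $11,783.77
4 | $11,783.77 | $153.19 | $11,936.96 | — | $0.00

$0.00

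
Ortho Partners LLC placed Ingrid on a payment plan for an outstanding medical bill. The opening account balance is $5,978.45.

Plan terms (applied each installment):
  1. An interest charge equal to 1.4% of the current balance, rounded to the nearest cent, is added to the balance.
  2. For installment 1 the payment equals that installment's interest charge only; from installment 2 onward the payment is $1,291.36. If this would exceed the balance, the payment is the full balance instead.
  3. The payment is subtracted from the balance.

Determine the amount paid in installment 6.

$1,060.05

Installment 1: $5,978.45 +$83.70 interest = $6,062.15; pay $83.70 → $5,978.45
Installment 2: $5,978.45 +$83.70 interest = $6,062.15; pay $1,291.36 → $4,770.79
Installment 3: $4,770.79 +$66.79 interest = $4,837.58; pay $1,291.36 → $3,546.22
Installment 4: $3,546.22 +$49.65 interest = $3,595.87; pay $1,291.36 → $2,304.51
Installment 5: $2,304.51 +$32.26 interest = $2,336.77; pay $1,291.36 → $1,045.41
Installment 6: $1,045.41 +$14.64 interest = $1,060.05; pay $1,060.05 → $0.00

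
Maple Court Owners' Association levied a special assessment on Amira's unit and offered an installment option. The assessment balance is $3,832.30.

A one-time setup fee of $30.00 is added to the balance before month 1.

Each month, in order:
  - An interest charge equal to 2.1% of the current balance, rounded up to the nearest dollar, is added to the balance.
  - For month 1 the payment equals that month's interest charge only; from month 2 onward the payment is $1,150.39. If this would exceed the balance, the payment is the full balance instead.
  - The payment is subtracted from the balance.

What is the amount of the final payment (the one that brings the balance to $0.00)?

$601.13

# | Opening | Interest | Payment | End bal
1 | $3,862.30 | $82.00 | $82.00 | $3,862.30
2 | $3,862.30 | $82.00 | $1,150.39 | $2,793.91
3 | $2,793.91 | $59.00 | $1,150.39 | $1,702.52
4 | $1,702.52 | $36.00 | $1,150.39 | $588.13
5 | $588.13 | $13.00 | $601.13 | $0.00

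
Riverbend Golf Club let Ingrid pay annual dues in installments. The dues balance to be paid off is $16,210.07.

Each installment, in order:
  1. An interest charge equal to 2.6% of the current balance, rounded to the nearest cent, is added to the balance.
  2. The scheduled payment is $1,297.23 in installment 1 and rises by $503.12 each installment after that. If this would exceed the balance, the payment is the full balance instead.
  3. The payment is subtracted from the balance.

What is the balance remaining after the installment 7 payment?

$0.00

Installment 1: opening $16,210.07; interest $421.46 → $16,631.53; payment $1,297.23; balance $15,334.30
Installment 2: opening $15,334.30; interest $398.69 → $15,732.99; payment $1,800.35; balance $13,932.64
Installment 3: opening $13,932.64; interest $362.25 → $14,294.89; payment $2,303.47; balance $11,991.42
Installment 4: opening $11,991.42; interest $311.78 → $12,303.20; payment $2,806.59; balance $9,496.61
Installment 5: opening $9,496.61; interest $246.91 → $9,743.52; payment $3,309.71; balance $6,433.81
Installment 6: opening $6,433.81; interest $167.28 → $6,601.09; payment $3,812.83; balance $2,788.26
Installment 7: opening $2,788.26; interest $72.49 → $2,860.75; payment $2,860.75; balance $0.00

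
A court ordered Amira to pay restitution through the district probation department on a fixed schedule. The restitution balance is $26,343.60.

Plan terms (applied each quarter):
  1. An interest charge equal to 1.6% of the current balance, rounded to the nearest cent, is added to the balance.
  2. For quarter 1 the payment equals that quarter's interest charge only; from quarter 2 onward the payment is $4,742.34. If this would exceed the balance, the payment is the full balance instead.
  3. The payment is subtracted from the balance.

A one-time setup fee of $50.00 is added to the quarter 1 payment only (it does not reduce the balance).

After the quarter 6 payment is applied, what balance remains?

Quarter 1: $26,343.60 +$421.50 interest = $26,765.10; pay $421.50 (+ $50.00 fee) → $26,343.60
Quarter 2: $26,343.60 +$421.50 interest = $26,765.10; pay $4,742.34 → $22,022.76
Quarter 3: $22,022.76 +$352.36 interest = $22,375.12; pay $4,742.34 → $17,632.78
Quarter 4: $17,632.78 +$282.12 interest = $17,914.90; pay $4,742.34 → $13,172.56
Quarter 5: $13,172.56 +$210.76 interest = $13,383.32; pay $4,742.34 → $8,640.98
Quarter 6: $8,640.98 +$138.26 interest = $8,779.24; pay $4,742.34 → $4,036.90

$4,036.90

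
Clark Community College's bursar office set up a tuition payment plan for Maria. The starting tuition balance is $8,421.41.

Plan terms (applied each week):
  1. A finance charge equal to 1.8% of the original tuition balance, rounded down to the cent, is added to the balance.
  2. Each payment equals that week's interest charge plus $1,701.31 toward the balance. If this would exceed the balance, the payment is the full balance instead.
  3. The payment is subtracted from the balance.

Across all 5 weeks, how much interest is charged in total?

$757.90

# | Opening | Interest | Payment | End bal
1 | $8,421.41 | $151.58 | $1,852.89 | $6,720.10
2 | $6,720.10 | $151.58 | $1,852.89 | $5,018.79
3 | $5,018.79 | $151.58 | $1,852.89 | $3,317.48
4 | $3,317.48 | $151.58 | $1,852.89 | $1,616.17
5 | $1,616.17 | $151.58 | $1,767.75 | $0.00
Total interest: $151.58 + $151.58 + $151.58 + $151.58 + $151.58 = $757.90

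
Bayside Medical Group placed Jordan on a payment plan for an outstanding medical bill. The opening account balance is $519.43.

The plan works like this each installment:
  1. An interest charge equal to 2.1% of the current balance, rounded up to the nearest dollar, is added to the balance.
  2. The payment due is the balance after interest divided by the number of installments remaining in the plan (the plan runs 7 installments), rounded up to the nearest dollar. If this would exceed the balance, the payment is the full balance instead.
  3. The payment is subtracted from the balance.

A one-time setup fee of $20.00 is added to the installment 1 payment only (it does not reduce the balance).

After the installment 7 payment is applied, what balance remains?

Installment 1: opening $519.43; interest $11.00 → $530.43; payment $76.00 (+ $20.00 fee); balance $454.43
Installment 2: opening $454.43; interest $10.00 → $464.43; payment $78.00; balance $386.43
Installment 3: opening $386.43; interest $9.00 → $395.43; payment $80.00; balance $315.43
Installment 4: opening $315.43; interest $7.00 → $322.43; payment $81.00; balance $241.43
Installment 5: opening $241.43; interest $6.00 → $247.43; payment $83.00; balance $164.43
Installment 6: opening $164.43; interest $4.00 → $168.43; payment $85.00; balance $83.43
Installment 7: opening $83.43; interest $2.00 → $85.43; payment $85.43; balance $0.00

$0.00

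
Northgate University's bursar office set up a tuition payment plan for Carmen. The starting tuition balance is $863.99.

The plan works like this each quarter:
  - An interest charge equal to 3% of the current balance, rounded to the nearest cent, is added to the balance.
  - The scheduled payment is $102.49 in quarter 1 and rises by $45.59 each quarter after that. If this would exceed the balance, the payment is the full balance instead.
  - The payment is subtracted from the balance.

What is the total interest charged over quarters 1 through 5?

Quarter 1: opening $863.99; interest $25.92 → $889.91; payment $102.49; balance $787.42
Quarter 2: opening $787.42; interest $23.62 → $811.04; payment $148.08; balance $662.96
Quarter 3: opening $662.96; interest $19.89 → $682.85; payment $193.67; balance $489.18
Quarter 4: opening $489.18; interest $14.68 → $503.86; payment $239.26; balance $264.60
Quarter 5: opening $264.60; interest $7.94 → $272.54; payment $272.54; balance $0.00
Total interest: $25.92 + $23.62 + $19.89 + $14.68 + $7.94 = $92.05

$92.05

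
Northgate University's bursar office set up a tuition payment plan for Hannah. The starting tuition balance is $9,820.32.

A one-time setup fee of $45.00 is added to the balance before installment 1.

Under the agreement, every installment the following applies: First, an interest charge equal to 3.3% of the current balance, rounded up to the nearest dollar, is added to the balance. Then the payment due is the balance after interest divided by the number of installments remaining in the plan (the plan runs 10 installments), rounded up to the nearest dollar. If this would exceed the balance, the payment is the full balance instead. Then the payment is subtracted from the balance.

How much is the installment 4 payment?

$1,124.00

Installment 1: opening $9,865.32; interest $326.00 → $10,191.32; payment $1,020.00; balance $9,171.32
Installment 2: opening $9,171.32; interest $303.00 → $9,474.32; payment $1,053.00; balance $8,421.32
Installment 3: opening $8,421.32; interest $278.00 → $8,699.32; payment $1,088.00; balance $7,611.32
Installment 4: opening $7,611.32; interest $252.00 → $7,863.32; payment $1,124.00; balance $6,739.32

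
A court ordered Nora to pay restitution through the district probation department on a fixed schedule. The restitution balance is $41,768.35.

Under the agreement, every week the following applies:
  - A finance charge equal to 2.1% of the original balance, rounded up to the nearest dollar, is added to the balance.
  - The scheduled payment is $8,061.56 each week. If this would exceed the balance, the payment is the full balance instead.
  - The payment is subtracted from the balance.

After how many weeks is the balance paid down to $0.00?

6

Week 1: $41,768.35 +$878.00 interest = $42,646.35; pay $8,061.56 → $34,584.79
Week 2: $34,584.79 +$878.00 interest = $35,462.79; pay $8,061.56 → $27,401.23
Week 3: $27,401.23 +$878.00 interest = $28,279.23; pay $8,061.56 → $20,217.67
Week 4: $20,217.67 +$878.00 interest = $21,095.67; pay $8,061.56 → $13,034.11
Week 5: $13,034.11 +$878.00 interest = $13,912.11; pay $8,061.56 → $5,850.55
Week 6: $5,850.55 +$878.00 interest = $6,728.55; pay $6,728.55 → $0.00
Balance reaches $0.00 in week 6.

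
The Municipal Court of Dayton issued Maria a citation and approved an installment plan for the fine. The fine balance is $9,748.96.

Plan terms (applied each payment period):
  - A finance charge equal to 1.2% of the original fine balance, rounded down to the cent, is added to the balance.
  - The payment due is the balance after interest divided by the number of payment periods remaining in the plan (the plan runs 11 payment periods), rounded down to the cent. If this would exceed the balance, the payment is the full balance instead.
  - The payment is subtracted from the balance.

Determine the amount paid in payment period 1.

Payment period 1: opening $9,748.96; interest $116.98 → $9,865.94; payment $896.90; balance $8,969.04

$896.90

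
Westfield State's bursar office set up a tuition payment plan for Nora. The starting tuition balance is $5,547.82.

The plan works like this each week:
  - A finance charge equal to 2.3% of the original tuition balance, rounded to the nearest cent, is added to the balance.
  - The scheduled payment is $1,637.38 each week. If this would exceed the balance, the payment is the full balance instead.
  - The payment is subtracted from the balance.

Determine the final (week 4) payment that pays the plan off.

$1,146.08

# | Opening | Interest | Payment | End bal
1 | $5,547.82 | $127.60 | $1,637.38 | $4,038.04
2 | $4,038.04 | $127.60 | $1,637.38 | $2,528.26
3 | $2,528.26 | $127.60 | $1,637.38 | $1,018.48
4 | $1,018.48 | $127.60 | $1,146.08 | $0.00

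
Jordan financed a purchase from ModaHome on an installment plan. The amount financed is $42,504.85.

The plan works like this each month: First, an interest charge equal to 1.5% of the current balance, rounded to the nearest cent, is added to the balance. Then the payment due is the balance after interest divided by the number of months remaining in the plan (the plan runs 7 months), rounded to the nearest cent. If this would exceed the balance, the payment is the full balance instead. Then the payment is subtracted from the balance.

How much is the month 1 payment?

Month 1: $42,504.85 +$637.57 interest = $43,142.42; pay $6,163.20 → $36,979.22

$6,163.20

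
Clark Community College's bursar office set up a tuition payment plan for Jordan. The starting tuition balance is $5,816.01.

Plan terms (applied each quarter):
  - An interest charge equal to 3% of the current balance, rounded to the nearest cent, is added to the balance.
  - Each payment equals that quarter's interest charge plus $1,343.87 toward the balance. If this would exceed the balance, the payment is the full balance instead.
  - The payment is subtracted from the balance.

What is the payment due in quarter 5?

Quarter 1: opening $5,816.01; interest $174.48 → $5,990.49; payment $1,518.35; balance $4,472.14
Quarter 2: opening $4,472.14; interest $134.16 → $4,606.30; payment $1,478.03; balance $3,128.27
Quarter 3: opening $3,128.27; interest $93.85 → $3,222.12; payment $1,437.72; balance $1,784.40
Quarter 4: opening $1,784.40; interest $53.53 → $1,837.93; payment $1,397.40; balance $440.53
Quarter 5: opening $440.53; interest $13.22 → $453.75; payment $453.75; balance $0.00

$453.75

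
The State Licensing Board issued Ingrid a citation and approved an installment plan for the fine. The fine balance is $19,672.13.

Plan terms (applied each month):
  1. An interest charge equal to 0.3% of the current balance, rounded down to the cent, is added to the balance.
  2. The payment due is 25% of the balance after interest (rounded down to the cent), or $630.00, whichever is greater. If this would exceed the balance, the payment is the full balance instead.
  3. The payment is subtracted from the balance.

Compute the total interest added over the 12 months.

Month 1: opening $19,672.13; interest $59.01 → $19,731.14; payment $4,932.78; balance $14,798.36
Month 2: opening $14,798.36; interest $44.39 → $14,842.75; payment $3,710.68; balance $11,132.07
Month 3: opening $11,132.07; interest $33.39 → $11,165.46; payment $2,791.36; balance $8,374.10
Month 4: opening $8,374.10; interest $25.12 → $8,399.22; payment $2,099.80; balance $6,299.42
Month 5: opening $6,299.42; interest $18.89 → $6,318.31; payment $1,579.57; balance $4,738.74
Month 6: opening $4,738.74; interest $14.21 → $4,752.95; payment $1,188.23; balance $3,564.72
Month 7: opening $3,564.72; interest $10.69 → $3,575.41; payment $893.85; balance $2,681.56
Month 8: opening $2,681.56; interest $8.04 → $2,689.60; payment $672.40; balance $2,017.20
Month 9: opening $2,017.20; interest $6.05 → $2,023.25; payment $630.00; balance $1,393.25
Month 10: opening $1,393.25; interest $4.17 → $1,397.42; payment $630.00; balance $767.42
Month 11: opening $767.42; interest $2.30 → $769.72; payment $630.00; balance $139.72
Month 12: opening $139.72; interest $0.41 → $140.13; payment $140.13; balance $0.00
Total interest: $59.01 + $44.39 + $33.39 + $25.12 + $18.89 + $14.21 + $10.69 + $8.04 + $6.05 + $4.17 + $2.30 + $0.41 = $226.67

$226.67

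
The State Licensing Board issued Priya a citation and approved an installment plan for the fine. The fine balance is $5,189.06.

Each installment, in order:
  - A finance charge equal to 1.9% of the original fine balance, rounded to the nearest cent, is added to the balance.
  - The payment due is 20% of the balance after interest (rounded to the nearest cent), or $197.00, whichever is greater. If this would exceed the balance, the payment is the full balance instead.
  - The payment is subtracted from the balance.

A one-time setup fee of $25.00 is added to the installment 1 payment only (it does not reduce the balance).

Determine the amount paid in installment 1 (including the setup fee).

Installment 1: $5,189.06 +$98.59 interest = $5,287.65; pay $1,057.53 (+ $25.00 fee) → $4,230.12

$1,082.53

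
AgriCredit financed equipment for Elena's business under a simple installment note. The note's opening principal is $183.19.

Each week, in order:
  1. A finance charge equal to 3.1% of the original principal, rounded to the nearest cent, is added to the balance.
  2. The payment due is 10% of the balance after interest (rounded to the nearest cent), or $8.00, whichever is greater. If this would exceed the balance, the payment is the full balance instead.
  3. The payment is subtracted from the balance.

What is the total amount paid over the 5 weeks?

Week 1: opening $183.19; interest $5.68 → $188.87; payment $18.89; balance $169.98
Week 2: opening $169.98; interest $5.68 → $175.66; payment $17.57; balance $158.09
Week 3: opening $158.09; interest $5.68 → $163.77; payment $16.38; balance $147.39
Week 4: opening $147.39; interest $5.68 → $153.07; payment $15.31; balance $137.76
Week 5: opening $137.76; interest $5.68 → $143.44; payment $14.34; balance $129.10
Total paid: $82.49

$82.49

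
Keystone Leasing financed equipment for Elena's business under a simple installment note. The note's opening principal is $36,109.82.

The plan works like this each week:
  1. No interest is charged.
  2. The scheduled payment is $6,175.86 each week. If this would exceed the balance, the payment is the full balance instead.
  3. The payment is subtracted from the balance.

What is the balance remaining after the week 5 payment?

$5,230.52

Week 1: $36,109.82 − $6,175.86 → $29,933.96
Week 2: $29,933.96 − $6,175.86 → $23,758.10
Week 3: $23,758.10 − $6,175.86 → $17,582.24
Week 4: $17,582.24 − $6,175.86 → $11,406.38
Week 5: $11,406.38 − $6,175.86 → $5,230.52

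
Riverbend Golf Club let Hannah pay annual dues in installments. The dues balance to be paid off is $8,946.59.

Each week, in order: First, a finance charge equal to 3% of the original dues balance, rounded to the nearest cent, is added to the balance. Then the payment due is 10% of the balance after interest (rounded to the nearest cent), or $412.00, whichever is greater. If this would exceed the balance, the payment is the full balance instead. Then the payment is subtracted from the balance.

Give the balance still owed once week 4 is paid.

$6,700.58

Week 1: opening $8,946.59; interest $268.40 → $9,214.99; payment $921.50; balance $8,293.49
Week 2: opening $8,293.49; interest $268.40 → $8,561.89; payment $856.19; balance $7,705.70
Week 3: opening $7,705.70; interest $268.40 → $7,974.10; payment $797.41; balance $7,176.69
Week 4: opening $7,176.69; interest $268.40 → $7,445.09; payment $744.51; balance $6,700.58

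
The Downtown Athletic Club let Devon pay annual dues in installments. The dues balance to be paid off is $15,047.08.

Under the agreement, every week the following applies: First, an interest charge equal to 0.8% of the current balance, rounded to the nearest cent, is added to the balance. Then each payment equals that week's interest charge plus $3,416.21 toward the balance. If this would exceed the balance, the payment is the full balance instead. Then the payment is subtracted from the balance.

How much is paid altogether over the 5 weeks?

# | Opening | Interest | Payment | End bal
1 | $15,047.08 | $120.38 | $3,536.59 | $11,630.87
2 | $11,630.87 | $93.05 | $3,509.26 | $8,214.66
3 | $8,214.66 | $65.72 | $3,481.93 | $4,798.45
4 | $4,798.45 | $38.39 | $3,454.60 | $1,382.24
5 | $1,382.24 | $11.06 | $1,393.30 | $0.00
Total paid: $15,375.68

$15,375.68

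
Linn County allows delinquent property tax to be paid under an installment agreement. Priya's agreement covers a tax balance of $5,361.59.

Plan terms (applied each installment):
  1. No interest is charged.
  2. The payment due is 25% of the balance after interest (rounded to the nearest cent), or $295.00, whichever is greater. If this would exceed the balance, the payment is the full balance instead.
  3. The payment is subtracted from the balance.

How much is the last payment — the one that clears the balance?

$69.25

# | Opening | Payment | End bal
1 | $5,361.59 | $1,340.40 | $4,021.19
2 | $4,021.19 | $1,005.30 | $3,015.89
3 | $3,015.89 | $753.97 | $2,261.92
4 | $2,261.92 | $565.48 | $1,696.44
5 | $1,696.44 | $424.11 | $1,272.33
6 | $1,272.33 | $318.08 | $954.25
7 | $954.25 | $295.00 | $659.25
8 | $659.25 | $295.00 | $364.25
9 | $364.25 | $295.00 | $69.25
10 | $69.25 | $69.25 | $0.00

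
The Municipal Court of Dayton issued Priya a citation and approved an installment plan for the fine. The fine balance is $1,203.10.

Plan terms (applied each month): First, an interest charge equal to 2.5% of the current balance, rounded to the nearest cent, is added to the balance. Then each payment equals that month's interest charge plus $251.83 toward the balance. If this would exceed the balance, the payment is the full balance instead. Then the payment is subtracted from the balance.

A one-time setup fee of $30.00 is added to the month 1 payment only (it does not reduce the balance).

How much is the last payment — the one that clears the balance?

$200.67

Month 1: opening $1,203.10; interest $30.08 → $1,233.18; payment $281.91 (+ $30.00 fee); balance $951.27
Month 2: opening $951.27; interest $23.78 → $975.05; payment $275.61; balance $699.44
Month 3: opening $699.44; interest $17.49 → $716.93; payment $269.32; balance $447.61
Month 4: opening $447.61; interest $11.19 → $458.80; payment $263.02; balance $195.78
Month 5: opening $195.78; interest $4.89 → $200.67; payment $200.67; balance $0.00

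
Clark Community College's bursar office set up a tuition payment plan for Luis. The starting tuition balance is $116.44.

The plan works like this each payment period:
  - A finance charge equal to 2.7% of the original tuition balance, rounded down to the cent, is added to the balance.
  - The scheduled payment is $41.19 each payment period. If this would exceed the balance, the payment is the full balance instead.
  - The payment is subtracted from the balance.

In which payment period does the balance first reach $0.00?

Payment period 1: opening $116.44; interest $3.14 → $119.58; payment $41.19; balance $78.39
Payment period 2: opening $78.39; interest $3.14 → $81.53; payment $41.19; balance $40.34
Payment period 3: opening $40.34; interest $3.14 → $43.48; payment $41.19; balance $2.29
Payment period 4: opening $2.29; interest $3.14 → $5.43; payment $5.43; balance $0.00
Balance reaches $0.00 in payment period 4.

4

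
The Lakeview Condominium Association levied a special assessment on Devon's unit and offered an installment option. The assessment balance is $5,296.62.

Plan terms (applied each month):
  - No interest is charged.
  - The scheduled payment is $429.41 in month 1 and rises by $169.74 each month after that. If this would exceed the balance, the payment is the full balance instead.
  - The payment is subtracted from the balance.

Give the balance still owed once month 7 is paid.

Month 1: $5,296.62 − $429.41 → $4,867.21
Month 2: $4,867.21 − $599.15 → $4,268.06
Month 3: $4,268.06 − $768.89 → $3,499.17
Month 4: $3,499.17 − $938.63 → $2,560.54
Month 5: $2,560.54 − $1,108.37 → $1,452.17
Month 6: $1,452.17 − $1,278.11 → $174.06
Month 7: $174.06 − $174.06 → $0.00

$0.00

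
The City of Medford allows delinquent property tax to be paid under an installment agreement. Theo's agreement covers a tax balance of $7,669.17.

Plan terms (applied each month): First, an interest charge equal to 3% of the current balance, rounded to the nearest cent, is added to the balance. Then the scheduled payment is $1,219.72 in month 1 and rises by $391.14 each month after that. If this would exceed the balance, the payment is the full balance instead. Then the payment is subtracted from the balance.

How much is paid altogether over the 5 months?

$8,394.50

Month 1: $7,669.17 +$230.08 interest = $7,899.25; pay $1,219.72 → $6,679.53
Month 2: $6,679.53 +$200.39 interest = $6,879.92; pay $1,610.86 → $5,269.06
Month 3: $5,269.06 +$158.07 interest = $5,427.13; pay $2,002.00 → $3,425.13
Month 4: $3,425.13 +$102.75 interest = $3,527.88; pay $2,393.14 → $1,134.74
Month 5: $1,134.74 +$34.04 interest = $1,168.78; pay $1,168.78 → $0.00
Total paid: $8,394.50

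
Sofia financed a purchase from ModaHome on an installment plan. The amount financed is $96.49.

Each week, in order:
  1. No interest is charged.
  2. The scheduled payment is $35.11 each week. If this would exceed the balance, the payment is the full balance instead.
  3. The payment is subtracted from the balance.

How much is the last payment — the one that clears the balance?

# | Opening | Payment | End bal
1 | $96.49 | $35.11 | $61.38
2 | $61.38 | $35.11 | $26.27
3 | $26.27 | $26.27 | $0.00

$26.27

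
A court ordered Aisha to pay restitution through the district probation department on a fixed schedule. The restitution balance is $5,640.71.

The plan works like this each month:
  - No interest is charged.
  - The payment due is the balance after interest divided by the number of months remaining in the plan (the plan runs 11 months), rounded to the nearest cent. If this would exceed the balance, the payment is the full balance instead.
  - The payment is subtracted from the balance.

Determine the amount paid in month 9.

$512.79

# | Opening | Payment | End bal
1 | $5,640.71 | $512.79 | $5,127.92
2 | $5,127.92 | $512.79 | $4,615.13
3 | $4,615.13 | $512.79 | $4,102.34
4 | $4,102.34 | $512.79 | $3,589.55
5 | $3,589.55 | $512.79 | $3,076.76
6 | $3,076.76 | $512.79 | $2,563.97
7 | $2,563.97 | $512.79 | $2,051.18
8 | $2,051.18 | $512.80 | $1,538.38
9 | $1,538.38 | $512.79 | $1,025.59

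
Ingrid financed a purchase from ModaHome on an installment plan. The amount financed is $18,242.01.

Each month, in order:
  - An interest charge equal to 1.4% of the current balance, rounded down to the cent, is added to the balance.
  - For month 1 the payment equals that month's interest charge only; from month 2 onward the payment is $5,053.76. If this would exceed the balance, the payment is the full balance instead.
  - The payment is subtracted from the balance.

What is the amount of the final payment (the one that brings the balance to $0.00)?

$3,695.43

Month 1: $18,242.01 +$255.38 interest = $18,497.39; pay $255.38 → $18,242.01
Month 2: $18,242.01 +$255.38 interest = $18,497.39; pay $5,053.76 → $13,443.63
Month 3: $13,443.63 +$188.21 interest = $13,631.84; pay $5,053.76 → $8,578.08
Month 4: $8,578.08 +$120.09 interest = $8,698.17; pay $5,053.76 → $3,644.41
Month 5: $3,644.41 +$51.02 interest = $3,695.43; pay $3,695.43 → $0.00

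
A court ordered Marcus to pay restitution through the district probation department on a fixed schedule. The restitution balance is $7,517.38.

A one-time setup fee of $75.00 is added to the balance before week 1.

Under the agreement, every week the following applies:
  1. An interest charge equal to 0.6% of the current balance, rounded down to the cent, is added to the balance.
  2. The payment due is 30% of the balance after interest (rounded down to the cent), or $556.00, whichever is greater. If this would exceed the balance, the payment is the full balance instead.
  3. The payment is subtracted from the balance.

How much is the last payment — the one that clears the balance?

Week 1: opening $7,592.38; interest $45.55 → $7,637.93; payment $2,291.37; balance $5,346.56
Week 2: opening $5,346.56; interest $32.07 → $5,378.63; payment $1,613.58; balance $3,765.05
Week 3: opening $3,765.05; interest $22.59 → $3,787.64; payment $1,136.29; balance $2,651.35
Week 4: opening $2,651.35; interest $15.90 → $2,667.25; payment $800.17; balance $1,867.08
Week 5: opening $1,867.08; interest $11.20 → $1,878.28; payment $563.48; balance $1,314.80
Week 6: opening $1,314.80; interest $7.88 → $1,322.68; payment $556.00; balance $766.68
Week 7: opening $766.68; interest $4.60 → $771.28; payment $556.00; balance $215.28
Week 8: opening $215.28; interest $1.29 → $216.57; payment $216.57; balance $0.00

$216.57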